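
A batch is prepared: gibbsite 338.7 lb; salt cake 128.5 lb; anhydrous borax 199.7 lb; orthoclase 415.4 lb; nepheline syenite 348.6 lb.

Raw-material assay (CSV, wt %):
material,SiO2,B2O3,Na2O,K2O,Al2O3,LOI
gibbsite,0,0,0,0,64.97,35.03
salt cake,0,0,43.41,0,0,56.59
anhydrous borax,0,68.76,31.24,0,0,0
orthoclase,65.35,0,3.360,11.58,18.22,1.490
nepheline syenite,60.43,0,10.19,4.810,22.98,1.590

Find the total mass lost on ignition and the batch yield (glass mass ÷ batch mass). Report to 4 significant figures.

Working values are shown rounded off to 4 significant figures in the printout — all arithmetic maintains exact precision end to end. Each reported result sees exactly one rounding — derived quantities, including totals, five oxide percentages, yield, ignition loss, net glass mass, are computed starting from the weights on 1228 lb of glass at full precision exactly as shown in question or answer.
Per-material ignition loss:
  gibbsite: 338.7 × 0.3503 = 118.6 lb
  salt cake: 128.5 × 0.5659 = 72.72 lb
  anhydrous borax: 199.7 × 0 = 0 lb
  orthoclase: 415.4 × 0.01490 = 6.189 lb
  nepheline syenite: 348.6 × 0.01590 = 5.543 lb
Total LOI = 203.1 lb
Glass = batch − LOI = 1431 − 203.1 = 1228 lb

LOI loss = 203.1 lb; glass = 1228 lb; yield = 85.81%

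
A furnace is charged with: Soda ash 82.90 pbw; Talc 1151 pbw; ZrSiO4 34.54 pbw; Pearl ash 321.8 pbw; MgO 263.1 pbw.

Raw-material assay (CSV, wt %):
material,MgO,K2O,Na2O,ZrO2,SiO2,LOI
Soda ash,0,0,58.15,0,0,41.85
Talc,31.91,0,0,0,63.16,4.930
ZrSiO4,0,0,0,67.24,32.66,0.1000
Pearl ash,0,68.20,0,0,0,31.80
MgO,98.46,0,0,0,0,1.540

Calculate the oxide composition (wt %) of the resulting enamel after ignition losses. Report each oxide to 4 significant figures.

All arithmetic holds full float precision through every step — intermediates appear with 4-significant-digit rounding within the worked lines; a single rounding produces each reported result — the derived quantities, including five oxide percentages, LOI, the yield, glass mass, the totals, are rebuilt from the weighed amounts for 1655 pbw of glass in full precision, precisely as stated by either problem or answer.
Mass of each oxide from the mix:
  MgO: 1151·0.3191 + 263.1·0.9846 = 626.3 pbw
  K2O: 321.8·0.6820 = 219.5 pbw
  Na2O: 82.90·0.5815 = 48.21 pbw
  ZrO2: 34.54·0.6724 = 23.22 pbw
  SiO2: 1151·0.6316 + 34.54·0.3266 = 738.3 pbw
LOI: 82.90·0.4185 + 1151·0.04930 + 34.54·0.001000 + 321.8·0.3180 + 263.1·0.01540 = 197.9 pbw
batch − LOI leaves glass = 1853 − 197.9 = 1655 pbw (matching Σ of the oxides)
each wt % is 100 × oxide ÷ glass

Glass mass = 1655 pbw (batch 1853 − LOI 197.9).
Composition: MgO 37.83%, K2O 13.26%, Na2O 2.912%, ZrO2 1.403%, SiO2 44.59%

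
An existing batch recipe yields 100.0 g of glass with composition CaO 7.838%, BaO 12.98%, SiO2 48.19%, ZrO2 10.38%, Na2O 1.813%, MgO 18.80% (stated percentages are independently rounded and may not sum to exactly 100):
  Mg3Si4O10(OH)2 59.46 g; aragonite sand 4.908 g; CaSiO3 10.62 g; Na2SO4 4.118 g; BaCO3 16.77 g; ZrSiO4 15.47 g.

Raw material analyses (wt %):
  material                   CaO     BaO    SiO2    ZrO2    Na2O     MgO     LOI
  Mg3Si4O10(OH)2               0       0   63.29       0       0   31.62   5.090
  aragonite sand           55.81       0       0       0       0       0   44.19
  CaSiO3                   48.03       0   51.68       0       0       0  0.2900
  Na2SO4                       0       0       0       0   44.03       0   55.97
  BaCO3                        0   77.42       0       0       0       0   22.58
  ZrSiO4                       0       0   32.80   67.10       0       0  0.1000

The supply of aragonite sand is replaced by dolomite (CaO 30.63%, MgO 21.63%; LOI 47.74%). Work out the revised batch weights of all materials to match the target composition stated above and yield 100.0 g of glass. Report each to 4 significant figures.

Revised batch per 100.0 g glass:
  Mg3Si4O10(OH)2: 56.81 g
  dolomite: 3.865 g
  CaSiO3: 13.85 g
  Na2SO4: 4.118 g
  BaCO3: 16.77 g
  ZrSiO4: 15.47 g
Total batch = 110.9 g; LOI loss = 10.88 g

Intermediates appear, rounded to 4 significant figures, within the worked lines — the whole derivation holds exact precision at every stage; exactly one rounding lands on each reported figure; all derived quantities, including yield, totals, six oxide percentages, ignition loss, net glass mass, are recomputed starting from the weights per 100.0 g of glass at full precision as they appear in question or answer.
Per-oxide target masses for 100.0 g glass:
  CaO: 7.838% × 100.0 = 7.838 g
  BaO: 12.98% × 100.0 = 12.98 g
  SiO2: 48.19% × 100.0 = 48.19 g
  ZrO2: 10.38% × 100.0 = 10.38 g
  Na2O: 1.813% × 100.0 = 1.813 g
  MgO: 18.80% × 100.0 = 18.80 g
Sums-versus-targets review per the reported batch figures, at the basis given (sums match the target masses within answer rounding):
  CaO: 3.865·0.3063 + 13.85·0.4803 = 7.836 g (target 7.838 g)
  BaO: 16.77·0.7742 = 12.98 g (target 12.98 g)
  SiO2: 56.81·0.6329 + 13.85·0.5168 + 15.47·0.3280 = 48.19 g (target 48.19 g)
  ZrO2: 15.47·0.6710 = 10.38 g (target 10.38 g)
  Na2O: 4.118·0.4403 = 1.813 g (target 1.813 g)
  MgO: 56.81·0.3162 + 3.865·0.2163 = 18.80 g (target 18.80 g)
Consistency of the glass mass: total charge less LOI = 100.0 g (the Σ of target masses is 100.0 g; the stated basis being 100.0 g — rounding explains the deltas).
Batch grand total — Σ batch = 110.9 g; LOI loss = Σ batch·LOI = 10.88 g; yield = glass ÷ total batch = 90.18%.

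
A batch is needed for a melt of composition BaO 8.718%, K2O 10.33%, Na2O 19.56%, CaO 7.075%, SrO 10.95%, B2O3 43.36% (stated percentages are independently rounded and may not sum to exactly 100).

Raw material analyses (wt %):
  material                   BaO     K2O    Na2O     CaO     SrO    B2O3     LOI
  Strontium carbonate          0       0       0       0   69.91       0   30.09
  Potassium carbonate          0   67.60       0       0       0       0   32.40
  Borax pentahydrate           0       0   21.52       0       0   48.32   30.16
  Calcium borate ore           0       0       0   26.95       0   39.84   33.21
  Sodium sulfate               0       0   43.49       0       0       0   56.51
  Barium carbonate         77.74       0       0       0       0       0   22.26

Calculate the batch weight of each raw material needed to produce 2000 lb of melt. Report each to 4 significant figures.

Batch per 2000 lb melt:
  Strontium carbonate: 313.3 lb
  Potassium carbonate: 305.6 lb
  Borax pentahydrate: 1362 lb
  Calcium borate ore: 525.0 lb
  Sodium sulfate: 225.7 lb
  Barium carbonate: 224.3 lb
Total batch = 2956 lb; LOI loss = 955.9 lb; yield = 67.66%

The intermediate values are displayed (rounded to 4 significant figures) across the worked steps — the working math maintains full precision at all times; a single rounding produces every reported value — all derived quantities, which include the yield, totals, six oxide percentages, glass mass, ignition loss, are carried at full float precision, as quoted within problem or answer, from the batch weights for 2000 lb of glass.
Target oxide masses per 2000 lb melt:
  BaO: 8.718% × 2000 = 174.4 lb
  K2O: 10.33% × 2000 = 206.6 lb
  Na2O: 19.56% × 2000 = 391.2 lb
  CaO: 7.075% × 2000 = 141.5 lb
  SrO: 10.95% × 2000 = 219.0 lb
  B2O3: 43.36% × 2000 = 867.2 lb
Sums-versus-targets review from the weights as reported, on the stated basis (sums match the target masses once rounding is allowed for):
  BaO: 224.3·0.7774 = 174.4 lb (target 174.4 lb)
  K2O: 305.6·0.6760 = 206.6 lb (target 206.6 lb)
  Na2O: 1362·0.2152 + 225.7·0.4349 = 391.3 lb (target 391.2 lb)
  CaO: 525.0·0.2695 = 141.5 lb (target 141.5 lb)
  SrO: 313.3·0.6991 = 219.0 lb (target 219.0 lb)
  B2O3: 1362·0.4832 + 525.0·0.3984 = 867.3 lb (target 867.2 lb)
Glass-mass bookkeeping: batch Σ − ignition loss = 2000 lb (per-oxide target masses sum to 2000 lb; against the stated basis, 2000 lb — rounding explains the deltas).
Adding the batch up: Σ batch = 2956 lb; the LOI term Σ batch·LOI equals 955.9 lb; glass ÷ batch gives a yield of 67.66%.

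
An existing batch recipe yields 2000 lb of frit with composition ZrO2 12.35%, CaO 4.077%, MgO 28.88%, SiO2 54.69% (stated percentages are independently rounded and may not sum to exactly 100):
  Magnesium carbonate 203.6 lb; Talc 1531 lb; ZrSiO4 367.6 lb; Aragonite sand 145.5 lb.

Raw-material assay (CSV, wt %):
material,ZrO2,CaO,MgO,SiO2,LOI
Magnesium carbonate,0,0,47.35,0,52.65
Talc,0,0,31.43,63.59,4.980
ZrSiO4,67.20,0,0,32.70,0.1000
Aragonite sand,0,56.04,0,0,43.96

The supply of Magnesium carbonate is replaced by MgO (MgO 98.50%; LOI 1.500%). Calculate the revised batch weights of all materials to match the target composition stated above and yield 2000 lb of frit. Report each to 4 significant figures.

Revised batch per 2000 lb frit:
  MgO: 97.85 lb
  Talc: 1531 lb
  ZrSiO4: 367.6 lb
  Aragonite sand: 145.5 lb
Total batch = 2142 lb; LOI loss = 142.0 lb

All internal work carries exact precision through the solve. Rounding to 4 significant digits governs every intermediate as displayed. Exactly one rounding is applied to every reported number. All derived quantities, which include yield, glass mass, totals, four oxide percentages, LOI, are rebuilt at exact precision, as set out in either problem or answer, from the batch weights for 2000 lb of glass.
Per-oxide target masses for 2000 lb frit:
  ZrO2: 12.35% × 2000 = 247.0 lb
  CaO: 4.077% × 2000 = 81.54 lb
  MgO: 28.88% × 2000 = 577.6 lb
  SiO2: 54.69% × 2000 = 1094 lb
Sums-versus-targets review given the weights on record, at the basis given (target by target, the sums agree net of answer rounding effects):
  ZrO2: 367.6·0.6720 = 247.0 lb (target 247.0 lb)
  CaO: 145.5·0.5604 = 81.54 lb (target 81.54 lb)
  MgO: 97.85·0.9850 + 1531·0.3143 = 577.6 lb (target 577.6 lb)
  SiO2: 1531·0.6359 + 367.6·0.3270 = 1094 lb (target 1094 lb)
Glass-mass closure: Σ batch − LOI loss = 2000 lb (the Σ of target masses is 2000 lb; the stated basis being 2000 lb — deltas are rounding alone).
Adding the batch up: Σ batch = 2142 lb; loss to ignition Σ batch·LOI = 142.0 lb; the yield ratio, glass ÷ batch: 93.37%.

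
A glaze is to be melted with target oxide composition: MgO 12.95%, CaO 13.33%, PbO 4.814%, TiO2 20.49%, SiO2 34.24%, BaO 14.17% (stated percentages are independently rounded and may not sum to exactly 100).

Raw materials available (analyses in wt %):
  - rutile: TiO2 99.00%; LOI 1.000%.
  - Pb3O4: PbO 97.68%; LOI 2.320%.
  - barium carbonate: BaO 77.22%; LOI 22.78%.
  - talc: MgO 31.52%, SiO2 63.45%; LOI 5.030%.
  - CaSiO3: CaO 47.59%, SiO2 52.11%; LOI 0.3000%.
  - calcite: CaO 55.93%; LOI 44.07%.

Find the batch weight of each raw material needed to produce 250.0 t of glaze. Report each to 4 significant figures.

Batch per 250.0 t glaze:
  rutile: 51.74 t
  Pb3O4: 12.32 t
  barium carbonate: 45.88 t
  talc: 102.7 t
  CaSiO3: 39.20 t
  calcite: 26.23 t
Total batch = 278.1 t; LOI loss = 28.10 t; yield = 89.90%

In-progress results are printed rounded off to 4 significant figures across the worked steps; the working math carries full precision in all steps; each reported value is rounded just once — the derived quantities (the yield, ignition loss, net glass mass, totals, six oxide percentages) are recomputed using the weight values per 250.0 t of glass at full precision, as written in problem or answer.
The oxide mass targets at 250.0 t glaze:
  MgO: 12.95% × 250.0 = 32.38 t
  CaO: 13.33% × 250.0 = 33.33 t
  PbO: 4.814% × 250.0 = 12.04 t
  TiO2: 20.49% × 250.0 = 51.22 t
  SiO2: 34.24% × 250.0 = 85.60 t
  BaO: 14.17% × 250.0 = 35.42 t
Mass-balance tally per oxide given the weights on record, relative to the basis at hand (target by target, the sums agree once rounding is allowed for):
  MgO: 102.7·0.3152 = 32.37 t (target 32.38 t)
  CaO: 39.20·0.4759 + 26.23·0.5593 = 33.33 t (target 33.33 t)
  PbO: 12.32·0.9768 = 12.03 t (target 12.04 t)
  TiO2: 51.74·0.9900 = 51.22 t (target 51.22 t)
  SiO2: 102.7·0.6345 + 39.20·0.5211 = 85.59 t (target 85.60 t)
  BaO: 45.88·0.7722 = 35.43 t (target 35.42 t)
Auditing the glass mass value: net batch after ignition = 250.0 t (the targets, summed, come to 250.0 t; against the stated basis, 250.0 t — deltas are rounding alone).
Batch grand total — Σ batch = 278.1 t; ignition loss, Σ(batch × LOI) = 28.10 t; yield: glass divided by total = 89.90%.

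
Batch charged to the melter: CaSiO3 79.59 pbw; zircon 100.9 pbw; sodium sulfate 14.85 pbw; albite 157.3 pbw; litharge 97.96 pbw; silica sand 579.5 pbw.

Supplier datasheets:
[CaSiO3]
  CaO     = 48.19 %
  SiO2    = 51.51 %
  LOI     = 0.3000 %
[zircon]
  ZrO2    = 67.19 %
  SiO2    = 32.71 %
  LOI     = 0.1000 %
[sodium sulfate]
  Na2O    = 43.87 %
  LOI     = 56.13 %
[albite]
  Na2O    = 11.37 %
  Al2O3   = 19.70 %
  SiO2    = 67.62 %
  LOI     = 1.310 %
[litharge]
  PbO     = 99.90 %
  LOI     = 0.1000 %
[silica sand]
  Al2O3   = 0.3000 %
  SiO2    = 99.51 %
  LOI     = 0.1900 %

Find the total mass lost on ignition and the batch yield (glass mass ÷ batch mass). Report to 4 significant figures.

LOI loss = 11.93 pbw; glass = 1018 pbw; yield = 98.84%

All internal work keeps exact precision throughout; intermediates appear, with 4-significant-figure rounding, alongside each step — each reported value takes exactly one rounding; derived quantities are rebuilt using the weight values per 1018 pbw of glass in full float precision (LOI, the totals, the yield, the six compositions, glass mass) exactly as printed in question or answer.
Ignition loss by material:
  CaSiO3: 79.59 × 0.003000 = 0.2388 pbw
  zircon: 100.9 × 0.001000 = 0.1009 pbw
  sodium sulfate: 14.85 × 0.5613 = 8.335 pbw
  albite: 157.3 × 0.01310 = 2.061 pbw
  litharge: 97.96 × 0.001000 = 0.09796 pbw
  silica sand: 579.5 × 0.001900 = 1.101 pbw
Total LOI = 11.93 pbw
Glass = batch − LOI = 1030 − 11.93 = 1018 pbw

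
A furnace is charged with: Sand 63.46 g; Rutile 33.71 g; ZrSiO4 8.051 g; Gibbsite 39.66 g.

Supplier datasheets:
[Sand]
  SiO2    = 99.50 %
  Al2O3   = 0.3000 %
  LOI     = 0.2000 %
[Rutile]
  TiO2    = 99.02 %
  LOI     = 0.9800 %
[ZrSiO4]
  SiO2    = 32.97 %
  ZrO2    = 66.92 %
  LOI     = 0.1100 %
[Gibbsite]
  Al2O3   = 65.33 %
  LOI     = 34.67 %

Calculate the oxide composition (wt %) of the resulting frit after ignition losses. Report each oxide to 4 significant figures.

Each numeric step maintains full precision through every step; in-progress results are shown, with 4-significant-digit rounding, in the working — a single rounding yields every reported number. All derived quantities (net glass mass, ignition loss, the four compositions, the yield, totals) are recomputed starting from the weights at 130.7 g of glass in full float precision, as quoted within problem or answer.
Oxide-by-oxide delivered mass:
  SiO2: 63.46·0.9950 + 8.051·0.3297 = 65.80 g
  ZrO2: 8.051·0.6692 = 5.388 g
  TiO2: 33.71·0.9902 = 33.38 g
  Al2O3: 63.46·0.003000 + 39.66·0.6533 = 26.10 g
LOI: 63.46·0.002000 + 33.71·0.009800 + 8.051·0.001100 + 39.66·0.3467 = 14.22 g
Glass = total batch minus LOI = 144.9 − 14.22 = 130.7 g (= the summed oxide contributions)
each oxide over glass, ×100, is wt %

Glass mass = 130.7 g (batch 144.9 − LOI 14.22).
Composition: SiO2 50.36%, ZrO2 4.123%, TiO2 25.55%, Al2O3 19.97%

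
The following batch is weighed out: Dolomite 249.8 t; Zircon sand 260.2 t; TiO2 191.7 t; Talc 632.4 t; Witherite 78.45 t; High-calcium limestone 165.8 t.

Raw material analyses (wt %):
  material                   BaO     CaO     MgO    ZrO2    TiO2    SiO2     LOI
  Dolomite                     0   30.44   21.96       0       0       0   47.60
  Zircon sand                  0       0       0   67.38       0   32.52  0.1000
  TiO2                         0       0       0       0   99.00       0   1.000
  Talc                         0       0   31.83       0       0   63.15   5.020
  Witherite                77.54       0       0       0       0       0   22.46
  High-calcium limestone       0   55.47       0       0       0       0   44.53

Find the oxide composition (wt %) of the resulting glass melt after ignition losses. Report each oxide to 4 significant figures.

Glass mass = 1334 t (batch 1578 − LOI 244.3).
Composition: BaO 4.560%, CaO 12.59%, MgO 19.20%, ZrO2 13.14%, TiO2 14.23%, SiO2 36.28%

Each numeric step holds full float precision at all times; in-progress results appear rounded off to 4 significant figures in the printout; exactly one rounding is applied to every reported result; the derived quantities, including glass mass, totals, the yield, six oxide percentages, LOI, are recomputed starting from the weights for 1334 t of glass in full float precision as set out in question or answer.
What the batch supplies per oxide:
  BaO: 78.45·0.7754 = 60.83 t
  CaO: 249.8·0.3044 + 165.8·0.5547 = 168.0 t
  MgO: 249.8·0.2196 + 632.4·0.3183 = 256.1 t
  ZrO2: 260.2·0.6738 = 175.3 t
  TiO2: 191.7·0.9900 = 189.8 t
  SiO2: 260.2·0.3252 + 632.4·0.6315 = 484.0 t
LOI: 249.8·0.4760 + 260.2·0.001000 + 191.7·0.01000 + 632.4·0.05020 + 78.45·0.2246 + 165.8·0.4453 = 244.3 t
Resulting glass, batch − LOI: 1578 − 244.3 = 1334 t (= Σ oxide masses)
oxide / glass × 100 gives the wt %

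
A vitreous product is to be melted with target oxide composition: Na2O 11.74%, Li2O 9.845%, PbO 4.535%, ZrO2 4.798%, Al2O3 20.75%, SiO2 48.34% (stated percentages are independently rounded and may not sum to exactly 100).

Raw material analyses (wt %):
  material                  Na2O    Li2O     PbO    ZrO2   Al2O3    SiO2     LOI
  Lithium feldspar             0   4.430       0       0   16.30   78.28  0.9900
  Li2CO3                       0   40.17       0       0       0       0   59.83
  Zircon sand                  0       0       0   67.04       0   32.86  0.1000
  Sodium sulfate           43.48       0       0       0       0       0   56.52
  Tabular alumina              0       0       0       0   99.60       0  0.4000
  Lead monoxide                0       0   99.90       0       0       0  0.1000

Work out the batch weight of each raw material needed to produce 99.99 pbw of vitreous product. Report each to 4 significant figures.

Batch per 99.99 pbw vitreous product:
  Lithium feldspar: 58.74 pbw
  Li2CO3: 18.03 pbw
  Zircon sand: 7.156 pbw
  Sodium sulfate: 27.00 pbw
  Tabular alumina: 11.22 pbw
  Lead monoxide: 4.539 pbw
Total batch = 126.7 pbw; LOI loss = 26.69 pbw; yield = 78.94%

All arithmetic carries full precision from start to finish; working values are printed rounded to 4 significant digits in the printout; each reported number includes exactly one rounding. Derived quantities (the six compositions, ignition loss, glass mass, the yield, the totals) are computed starting from the weights for 99.99 pbw of glass in full precision, exactly as shown in the question or the answer.
Oxide-by-oxide targets in 99.99 pbw vitreous product:
  Na2O: 11.74% × 99.99 = 11.74 pbw
  Li2O: 9.845% × 99.99 = 9.844 pbw
  PbO: 4.535% × 99.99 = 4.535 pbw
  ZrO2: 4.798% × 99.99 = 4.798 pbw
  Al2O3: 20.75% × 99.99 = 20.75 pbw
  SiO2: 48.34% × 99.99 = 48.34 pbw
Per-oxide balance check on the weights just shown, per the basis as stated (oxide sums agree with the targets exact up to rounding of places):
  Na2O: 27.00·0.4348 = 11.74 pbw (target 11.74 pbw)
  Li2O: 58.74·0.04430 + 18.03·0.4017 = 9.845 pbw (target 9.844 pbw)
  PbO: 4.539·0.9990 = 4.534 pbw (target 4.535 pbw)
  ZrO2: 7.156·0.6704 = 4.797 pbw (target 4.798 pbw)
  Al2O3: 58.74·0.1630 + 11.22·0.9960 = 20.75 pbw (target 20.75 pbw)
  SiO2: 58.74·0.7828 + 7.156·0.3286 = 48.33 pbw (target 48.34 pbw)
Auditing the glass mass value: the batch minus its LOI: 100.0 pbw (the Σ of target masses is 100.0 pbw; against the stated basis, 99.99 pbw — a pure rounding effect).
Adding the batch up: Σ batch = 126.7 pbw; loss to ignition Σ batch·LOI = 26.69 pbw; as yield: glass ÷ batch → 78.94%.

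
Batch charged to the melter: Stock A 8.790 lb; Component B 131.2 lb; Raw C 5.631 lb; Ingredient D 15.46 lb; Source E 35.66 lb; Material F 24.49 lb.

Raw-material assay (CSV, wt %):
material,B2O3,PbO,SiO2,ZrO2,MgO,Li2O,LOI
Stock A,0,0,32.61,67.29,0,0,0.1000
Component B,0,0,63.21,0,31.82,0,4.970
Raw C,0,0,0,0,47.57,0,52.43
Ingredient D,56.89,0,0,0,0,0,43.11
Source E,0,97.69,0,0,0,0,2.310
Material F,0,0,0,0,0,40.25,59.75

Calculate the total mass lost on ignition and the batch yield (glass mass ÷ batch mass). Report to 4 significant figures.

LOI loss = 31.60 lb; glass = 189.6 lb; yield = 85.71%

Mid-chain values appear with 4-significant-digit rounding within the worked lines; all internal work holds full precision at all times; a single rounding completes every reported result. Derived quantities, including net glass mass, the yield, LOI, six oxide percentages, totals, are rebuilt using the weight values for 189.6 lb of glass at exact precision, as written in either problem or answer.
Per-material ignition loss:
  Stock A: 8.790 × 0.001000 = 0.008790 lb
  Component B: 131.2 × 0.04970 = 6.521 lb
  Raw C: 5.631 × 0.5243 = 2.952 lb
  Ingredient D: 15.46 × 0.4311 = 6.665 lb
  Source E: 35.66 × 0.02310 = 0.8237 lb
  Material F: 24.49 × 0.5975 = 14.63 lb
Total LOI = 31.60 lb
Glass = batch − LOI = 221.2 − 31.60 = 189.6 lb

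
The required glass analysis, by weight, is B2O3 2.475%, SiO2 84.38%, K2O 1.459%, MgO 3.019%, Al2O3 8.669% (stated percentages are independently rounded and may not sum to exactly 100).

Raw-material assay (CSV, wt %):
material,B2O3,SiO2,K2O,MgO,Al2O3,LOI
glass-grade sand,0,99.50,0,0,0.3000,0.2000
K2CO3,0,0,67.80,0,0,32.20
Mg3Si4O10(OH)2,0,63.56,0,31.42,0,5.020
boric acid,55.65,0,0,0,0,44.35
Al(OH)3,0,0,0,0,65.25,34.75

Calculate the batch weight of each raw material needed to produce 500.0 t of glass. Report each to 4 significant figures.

All arithmetic runs at full float precision in all steps. Intermediates are printed, rounded to 4 significant figures, on the page — a single rounding produces every reported result. The derived quantities, which include net glass mass, totals, the yield, the five compositions, LOI, are computed at full precision, as given in the problem or answer text, from the batch weights at 500.0 t of glass.
Target masses of each oxide per 500.0 t glass:
  B2O3: 2.475% × 500.0 = 12.38 t
  SiO2: 84.38% × 500.0 = 421.9 t
  K2O: 1.459% × 500.0 = 7.295 t
  MgO: 3.019% × 500.0 = 15.10 t
  Al2O3: 8.669% × 500.0 = 43.34 t
Sums-versus-targets review given the weights on record, under the basis named above (target by target, the sums agree exact up to rounding of places):
  B2O3: 22.24·0.5565 = 12.38 t (target 12.38 t)
  SiO2: 393.3·0.9950 + 48.04·0.6356 = 421.9 t (target 421.9 t)
  K2O: 10.76·0.6780 = 7.295 t (target 7.295 t)
  MgO: 48.04·0.3142 = 15.09 t (target 15.10 t)
  Al2O3: 393.3·0.003000 + 64.62·0.6525 = 43.34 t (target 43.34 t)
The glass-mass cross-check: batch Σ − ignition loss = 500.0 t (targets for the oxides total 500.0 t; stated basis 500.0 t — deltas are rounding alone).
Adding the batch up: Σ batch = 539.0 t; ignition loss, Σ(batch × LOI) = 38.98 t; as yield: glass ÷ batch → 92.77%.

Batch per 500.0 t glass:
  glass-grade sand: 393.3 t
  K2CO3: 10.76 t
  Mg3Si4O10(OH)2: 48.04 t
  boric acid: 22.24 t
  Al(OH)3: 64.62 t
Total batch = 539.0 t; LOI loss = 38.98 t; yield = 92.77%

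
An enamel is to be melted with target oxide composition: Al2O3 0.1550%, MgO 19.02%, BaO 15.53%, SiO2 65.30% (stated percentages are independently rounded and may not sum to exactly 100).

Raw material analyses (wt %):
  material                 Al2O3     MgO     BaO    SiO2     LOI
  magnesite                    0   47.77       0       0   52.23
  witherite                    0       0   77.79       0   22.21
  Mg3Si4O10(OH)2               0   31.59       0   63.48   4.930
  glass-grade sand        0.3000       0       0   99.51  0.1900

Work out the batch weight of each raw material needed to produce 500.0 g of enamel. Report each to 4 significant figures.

All arithmetic carries full float precision end to end — intermediates are shown rounded to 4 significant digits on the page. Exactly one rounding is applied to each reported value. All derived quantities (ignition loss, yield, the totals, the four compositions, glass mass) are re-derived in exact precision starting from the weights on 500.0 g of glass as set out in either problem or answer.
The oxide mass targets at 500.0 g enamel:
  Al2O3: 0.1550% × 500.0 = 0.7750 g
  MgO: 19.02% × 500.0 = 95.10 g
  BaO: 15.53% × 500.0 = 77.65 g
  SiO2: 65.30% × 500.0 = 326.5 g
Sums-versus-targets review on the weights just shown, on the stated basis (each sum matches its target mass exact up to rounding of places):
  Al2O3: 258.3·0.003000 = 0.7749 g (target 0.7750 g)
  MgO: 126.7·0.4777 + 109.4·0.3159 = 95.08 g (target 95.10 g)
  BaO: 99.82·0.7779 = 77.65 g (target 77.65 g)
  SiO2: 109.4·0.6348 + 258.3·0.9951 = 326.5 g (target 326.5 g)
The glass-mass cross-check: Σ batch − LOI loss = 500.0 g (summing oxide targets gives 500.0 g; versus the stated basis of 500.0 g — rounding explains the deltas).
Summing the batch: Σ batch = 594.2 g; Σ batch·LOI gives LOI loss = 94.23 g; as yield: glass ÷ batch → 84.14%.

Batch per 500.0 g enamel:
  magnesite: 126.7 g
  witherite: 99.82 g
  Mg3Si4O10(OH)2: 109.4 g
  glass-grade sand: 258.3 g
Total batch = 594.2 g; LOI loss = 94.23 g; yield = 84.14%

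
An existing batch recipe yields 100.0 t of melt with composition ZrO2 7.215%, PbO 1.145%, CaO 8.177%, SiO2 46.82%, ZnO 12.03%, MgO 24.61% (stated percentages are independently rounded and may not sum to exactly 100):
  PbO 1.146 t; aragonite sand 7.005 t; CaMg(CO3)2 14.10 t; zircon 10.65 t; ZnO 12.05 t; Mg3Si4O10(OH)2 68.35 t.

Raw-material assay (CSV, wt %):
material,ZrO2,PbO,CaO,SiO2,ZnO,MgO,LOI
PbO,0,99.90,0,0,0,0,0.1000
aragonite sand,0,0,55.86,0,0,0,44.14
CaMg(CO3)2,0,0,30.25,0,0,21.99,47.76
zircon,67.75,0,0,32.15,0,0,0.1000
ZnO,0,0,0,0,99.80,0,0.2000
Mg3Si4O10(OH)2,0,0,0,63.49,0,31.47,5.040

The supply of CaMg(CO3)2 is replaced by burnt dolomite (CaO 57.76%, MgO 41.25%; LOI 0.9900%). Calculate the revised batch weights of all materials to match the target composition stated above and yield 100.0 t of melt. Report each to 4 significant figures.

Revised batch per 100.0 t melt:
  PbO: 1.146 t
  aragonite sand: 6.868 t
  burnt dolomite: 7.515 t
  zircon: 10.65 t
  ZnO: 12.05 t
  Mg3Si4O10(OH)2: 68.35 t
Total batch = 106.6 t; LOI loss = 6.587 t

All arithmetic holds full precision in all steps. In-progress results are displayed rounded to 4 significant figures between the steps. Each reported result sees exactly one rounding — the derived quantities, including glass mass, ignition loss, the yield, the six compositions, totals, are rebuilt from the weighed amounts for 100.0 t of glass at full float precision as given in the question or the answer.
The oxide mass targets at 100.0 t melt:
  ZrO2: 7.215% × 100.0 = 7.215 t
  PbO: 1.145% × 100.0 = 1.145 t
  CaO: 8.177% × 100.0 = 8.177 t
  SiO2: 46.82% × 100.0 = 46.82 t
  ZnO: 12.03% × 100.0 = 12.03 t
  MgO: 24.61% × 100.0 = 24.61 t
Verifying the oxide balance using the reported weights, versus the basis set out (sum by sum, the targets are met given rounding of the digits):
  ZrO2: 10.65·0.6775 = 7.215 t (target 7.215 t)
  PbO: 1.146·0.9990 = 1.145 t (target 1.145 t)
  CaO: 6.868·0.5586 + 7.515·0.5776 = 8.177 t (target 8.177 t)
  SiO2: 10.65·0.3215 + 68.35·0.6349 = 46.82 t (target 46.82 t)
  ZnO: 12.05·0.9980 = 12.03 t (target 12.03 t)
  MgO: 7.515·0.4125 + 68.35·0.3147 = 24.61 t (target 24.61 t)
Glass-mass bookkeeping: batch Σ − ignition loss = 99.99 t (summing oxide targets gives 100.0 t; stated basis 100.0 t — a pure rounding effect).
Summing the batch: Σ batch = 106.6 t; Σ batch·LOI gives LOI loss = 6.587 t; as yield: glass ÷ batch → 93.82%.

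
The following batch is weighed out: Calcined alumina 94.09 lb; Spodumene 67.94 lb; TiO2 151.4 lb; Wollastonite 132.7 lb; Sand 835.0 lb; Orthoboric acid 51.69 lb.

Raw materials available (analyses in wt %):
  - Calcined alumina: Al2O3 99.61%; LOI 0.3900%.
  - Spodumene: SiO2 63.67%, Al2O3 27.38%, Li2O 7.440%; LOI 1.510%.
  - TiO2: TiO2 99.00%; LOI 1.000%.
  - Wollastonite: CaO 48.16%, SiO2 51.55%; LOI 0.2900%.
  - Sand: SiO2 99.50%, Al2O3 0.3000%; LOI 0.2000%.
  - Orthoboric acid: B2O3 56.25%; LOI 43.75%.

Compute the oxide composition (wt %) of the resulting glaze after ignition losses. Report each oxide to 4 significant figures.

All arithmetic maintains full float precision at every stage; intermediates are shown rounded to 4 significant digits when written out. Each reported figure undergoes a single rounding; the derived quantities (totals, the six compositions, yield, ignition loss, glass mass) are computed in exact precision from the weighed amounts on 1305 lb of glass as quoted within problem or answer.
Delivered oxide masses:
  TiO2: 151.4·0.9900 = 149.9 lb
  CaO: 132.7·0.4816 = 63.91 lb
  SiO2: 67.94·0.6367 + 132.7·0.5155 + 835.0·0.9950 = 942.5 lb
  B2O3: 51.69·0.5625 = 29.08 lb
  Al2O3: 94.09·0.9961 + 67.94·0.2738 + 835.0·0.003000 = 114.8 lb
  Li2O: 67.94·0.07440 = 5.055 lb
LOI: 94.09·0.003900 + 67.94·0.01510 + 151.4·0.01000 + 132.7·0.002900 + 835.0·0.002000 + 51.69·0.4375 = 27.58 lb
Glass = total batch minus LOI = 1333 − 27.58 = 1305 lb (the oxide masses sum to this)
percent share: oxide ÷ glass, ×100

Glass mass = 1305 lb (batch 1333 − LOI 27.58).
Composition: TiO2 11.48%, CaO 4.896%, SiO2 72.21%, B2O3 2.228%, Al2O3 8.798%, Li2O 0.3873%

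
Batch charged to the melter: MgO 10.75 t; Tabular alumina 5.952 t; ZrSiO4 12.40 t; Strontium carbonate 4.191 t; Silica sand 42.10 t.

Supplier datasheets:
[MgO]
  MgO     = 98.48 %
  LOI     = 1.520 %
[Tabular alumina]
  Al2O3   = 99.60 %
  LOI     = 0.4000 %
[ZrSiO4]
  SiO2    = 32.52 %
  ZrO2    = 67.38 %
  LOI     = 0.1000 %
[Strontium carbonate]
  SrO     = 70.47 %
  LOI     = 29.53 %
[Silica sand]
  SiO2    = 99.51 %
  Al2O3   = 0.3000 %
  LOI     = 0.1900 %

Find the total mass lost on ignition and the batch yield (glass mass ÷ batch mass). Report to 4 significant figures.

Working values are printed, rounded to four significant figures, on the page. All arithmetic maintains full float precision through every step; each reported result is rounded once only; the derived quantities (the totals, yield, the five compositions, glass mass, LOI) are computed in full precision starting from the weights for 73.88 t of glass, as they appear in question or answer.
Each material's LOI contribution:
  MgO: 10.75 × 0.01520 = 0.1634 t
  Tabular alumina: 5.952 × 0.004000 = 0.02381 t
  ZrSiO4: 12.40 × 0.001000 = 0.01240 t
  Strontium carbonate: 4.191 × 0.2953 = 1.238 t
  Silica sand: 42.10 × 0.001900 = 0.07999 t
Total LOI = 1.517 t
Glass = batch − LOI = 75.39 − 1.517 = 73.88 t

LOI loss = 1.517 t; glass = 73.88 t; yield = 97.99%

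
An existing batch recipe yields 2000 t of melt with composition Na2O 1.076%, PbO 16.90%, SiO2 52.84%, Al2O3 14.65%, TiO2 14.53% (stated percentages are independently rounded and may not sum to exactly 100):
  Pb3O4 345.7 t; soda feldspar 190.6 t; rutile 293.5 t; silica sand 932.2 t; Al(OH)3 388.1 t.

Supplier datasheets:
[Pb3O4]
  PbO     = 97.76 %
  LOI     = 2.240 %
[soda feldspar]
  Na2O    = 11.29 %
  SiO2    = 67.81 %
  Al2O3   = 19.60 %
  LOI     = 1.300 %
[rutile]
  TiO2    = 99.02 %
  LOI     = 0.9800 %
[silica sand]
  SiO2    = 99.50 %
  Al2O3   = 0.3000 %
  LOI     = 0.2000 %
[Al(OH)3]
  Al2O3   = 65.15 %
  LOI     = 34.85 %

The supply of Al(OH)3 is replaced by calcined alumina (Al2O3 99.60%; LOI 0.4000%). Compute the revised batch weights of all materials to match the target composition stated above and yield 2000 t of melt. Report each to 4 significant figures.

Full precision is maintained at all times — in-progress results are printed rounded to 4 significant digits alongside each step. Every reported number carries a single rounding; all derived quantities, including the yield, LOI, totals, net glass mass, the five compositions, are re-derived from the weighed amounts on 2000 t of glass in full float precision as written in the problem or answer text.
Target oxide masses per 2000 t melt:
  Na2O: 1.076% × 2000 = 21.52 t
  PbO: 16.90% × 2000 = 338.0 t
  SiO2: 52.84% × 2000 = 1057 t
  Al2O3: 14.65% × 2000 = 293.0 t
  TiO2: 14.53% × 2000 = 290.6 t
Verifying the oxide balance from the weights as reported, under the basis named above (delivered sums recover each target within answer rounding):
  Na2O: 190.6·0.1129 = 21.52 t (target 21.52 t)
  PbO: 345.7·0.9776 = 338.0 t (target 338.0 t)
  SiO2: 190.6·0.6781 + 932.2·0.9950 = 1057 t (target 1057 t)
  Al2O3: 190.6·0.1960 + 932.2·0.003000 + 253.9·0.9960 = 293.0 t (target 293.0 t)
  TiO2: 293.5·0.9902 = 290.6 t (target 290.6 t)
Glass-mass bookkeeping: total batch − LOI = 2000 t (targets for the oxides total 2000 t; the stated basis being 2000 t — differing by rounding only).
Whole-batch sum: Σ batch = 2016 t; loss to ignition Σ batch·LOI = 15.98 t; yield = glass ÷ total batch = 99.21%.

Revised batch per 2000 t melt:
  Pb3O4: 345.7 t
  soda feldspar: 190.6 t
  rutile: 293.5 t
  silica sand: 932.2 t
  calcined alumina: 253.9 t
Total batch = 2016 t; LOI loss = 15.98 t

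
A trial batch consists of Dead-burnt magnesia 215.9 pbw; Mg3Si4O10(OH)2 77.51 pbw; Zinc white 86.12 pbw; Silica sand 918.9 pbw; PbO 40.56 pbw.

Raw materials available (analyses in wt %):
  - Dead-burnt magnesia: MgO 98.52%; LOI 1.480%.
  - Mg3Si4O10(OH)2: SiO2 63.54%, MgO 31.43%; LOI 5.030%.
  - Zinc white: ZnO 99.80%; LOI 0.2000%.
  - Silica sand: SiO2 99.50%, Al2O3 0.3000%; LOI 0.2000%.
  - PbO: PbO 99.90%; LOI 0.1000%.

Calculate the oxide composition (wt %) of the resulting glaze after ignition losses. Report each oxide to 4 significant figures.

All internal work maintains full precision at all times; intermediates are shown rounded to 4 significant digits in the working. Every reported value takes exactly one rounding — derived quantities (totals, ignition loss, five oxide percentages, yield, net glass mass) are recomputed from the weighed amounts on 1330 pbw of glass at full precision, as given in the problem or answer text.
What the batch supplies per oxide:
  SiO2: 77.51·0.6354 + 918.9·0.9950 = 963.6 pbw
  ZnO: 86.12·0.9980 = 85.95 pbw
  Al2O3: 918.9·0.003000 = 2.757 pbw
  MgO: 215.9·0.9852 + 77.51·0.3143 = 237.1 pbw
  PbO: 40.56·0.9990 = 40.52 pbw
LOI: 215.9·0.01480 + 77.51·0.05030 + 86.12·0.002000 + 918.9·0.002000 + 40.56·0.001000 = 9.145 pbw
Glass = total batch minus LOI = 1339 − 9.145 = 1330 pbw (the oxide masses sum to this)
percent share: oxide ÷ glass, ×100

Glass mass = 1330 pbw (batch 1339 − LOI 9.145).
Composition: SiO2 72.46%, ZnO 6.463%, Al2O3 0.2073%, MgO 17.83%, PbO 3.047%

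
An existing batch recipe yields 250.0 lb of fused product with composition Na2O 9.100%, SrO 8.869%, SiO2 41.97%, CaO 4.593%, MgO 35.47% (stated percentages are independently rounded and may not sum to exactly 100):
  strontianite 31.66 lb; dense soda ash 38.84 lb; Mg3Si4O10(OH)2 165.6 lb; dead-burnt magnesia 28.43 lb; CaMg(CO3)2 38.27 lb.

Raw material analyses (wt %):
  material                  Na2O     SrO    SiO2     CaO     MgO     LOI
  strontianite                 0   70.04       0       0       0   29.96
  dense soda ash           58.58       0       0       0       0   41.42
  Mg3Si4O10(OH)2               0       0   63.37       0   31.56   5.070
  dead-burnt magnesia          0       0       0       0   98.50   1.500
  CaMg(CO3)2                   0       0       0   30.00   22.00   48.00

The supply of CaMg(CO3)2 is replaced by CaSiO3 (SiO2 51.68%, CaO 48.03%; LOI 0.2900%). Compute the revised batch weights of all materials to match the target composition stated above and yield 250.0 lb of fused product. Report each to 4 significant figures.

Revised batch per 250.0 lb fused product:
  strontianite: 31.66 lb
  dense soda ash: 38.84 lb
  Mg3Si4O10(OH)2: 146.1 lb
  dead-burnt magnesia: 43.22 lb
  CaSiO3: 23.91 lb
Total batch = 283.7 lb; LOI loss = 33.70 lb

Values along the way are displayed rounded to 4 significant figures within the worked lines. All arithmetic carries exact precision in all steps. A single rounding yields every reported result — all derived quantities, which include five oxide percentages, net glass mass, totals, LOI, the yield, are recomputed at exact precision, as they appear in problem or answer, starting from the weights at 250.0 lb of glass.
Per-oxide target masses for 250.0 lb fused product:
  Na2O: 9.100% × 250.0 = 22.75 lb
  SrO: 8.869% × 250.0 = 22.17 lb
  SiO2: 41.97% × 250.0 = 104.9 lb
  CaO: 4.593% × 250.0 = 11.48 lb
  MgO: 35.47% × 250.0 = 88.68 lb
A balance pass over the oxides, applying the batch weights above, versus the basis set out (target by target, the sums agree within answer rounding):
  Na2O: 38.84·0.5858 = 22.75 lb (target 22.75 lb)
  SrO: 31.66·0.7004 = 22.17 lb (target 22.17 lb)
  SiO2: 146.1·0.6337 + 23.91·0.5168 = 104.9 lb (target 104.9 lb)
  CaO: 23.91·0.4803 = 11.48 lb (target 11.48 lb)
  MgO: 146.1·0.3156 + 43.22·0.9850 = 88.68 lb (target 88.68 lb)
Glass-mass closure: batch Σ − ignition loss = 250.0 lb (the Σ of target masses is 250.0 lb; stated basis 250.0 lb — a pure rounding effect).
Adding the batch up: Σ batch = 283.7 lb; LOI loss = Σ batch·LOI = 33.70 lb; yield = glass ÷ total batch = 88.12%.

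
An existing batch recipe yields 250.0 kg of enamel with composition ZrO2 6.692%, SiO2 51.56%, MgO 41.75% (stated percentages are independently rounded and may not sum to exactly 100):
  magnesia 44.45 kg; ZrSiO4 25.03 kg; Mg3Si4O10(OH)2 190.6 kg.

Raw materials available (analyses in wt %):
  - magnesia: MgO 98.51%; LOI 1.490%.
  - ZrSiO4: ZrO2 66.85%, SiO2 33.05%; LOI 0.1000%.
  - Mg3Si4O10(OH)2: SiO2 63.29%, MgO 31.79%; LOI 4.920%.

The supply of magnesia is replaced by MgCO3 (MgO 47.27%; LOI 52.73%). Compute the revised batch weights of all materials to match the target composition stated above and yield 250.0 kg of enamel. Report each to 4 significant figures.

Revised batch per 250.0 kg enamel:
  MgCO3: 92.63 kg
  ZrSiO4: 25.03 kg
  Mg3Si4O10(OH)2: 190.6 kg
Total batch = 308.3 kg; LOI loss = 58.25 kg

All internal work holds full precision at all times; values along the way are printed rounded to four significant figures alongside each step. Every reported number sees exactly one rounding. All derived quantities are computed in exact precision (three oxide percentages, ignition loss, glass mass, the totals, yield) using the weight values for 250.0 kg of glass as they appear in the problem or the answer.
Oxide mass targets, per 250.0 kg enamel:
  ZrO2: 6.692% × 250.0 = 16.73 kg
  SiO2: 51.56% × 250.0 = 128.9 kg
  MgO: 41.75% × 250.0 = 104.4 kg
Per-oxide balance check per the reported batch figures, at the basis given (oxide sums agree with the targets once rounding is allowed for):
  ZrO2: 25.03·0.6685 = 16.73 kg (target 16.73 kg)
  SiO2: 25.03·0.3305 + 190.6·0.6329 = 128.9 kg (target 128.9 kg)
  MgO: 92.63·0.4727 + 190.6·0.3179 = 104.4 kg (target 104.4 kg)
Consistency of the glass mass: Σ batch − LOI loss = 250.0 kg (oxide target masses add up to 250.0 kg; against the stated basis, 250.0 kg — a pure rounding effect).
Adding the batch up: Σ batch = 308.3 kg; Σ batch·LOI gives LOI loss = 58.25 kg; the yield ratio, glass ÷ batch: 81.10%.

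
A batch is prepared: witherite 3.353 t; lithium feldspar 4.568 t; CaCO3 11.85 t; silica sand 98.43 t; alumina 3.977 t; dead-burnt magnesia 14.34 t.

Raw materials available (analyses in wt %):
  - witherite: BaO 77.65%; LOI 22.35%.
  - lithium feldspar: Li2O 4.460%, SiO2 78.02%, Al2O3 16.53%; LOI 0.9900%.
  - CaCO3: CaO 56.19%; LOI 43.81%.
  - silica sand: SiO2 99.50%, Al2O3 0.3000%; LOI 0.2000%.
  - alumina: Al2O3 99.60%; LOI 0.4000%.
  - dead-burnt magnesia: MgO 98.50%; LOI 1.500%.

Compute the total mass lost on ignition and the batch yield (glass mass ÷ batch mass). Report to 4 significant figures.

LOI loss = 6.414 t; glass = 130.1 t; yield = 95.30%

The working math maintains full float precision at every stage; values along the way are displayed, rounded to 4 significant figures, between the steps — a single rounding yields every reported number; all derived quantities (ignition loss, yield, the six compositions, net glass mass, totals) are computed from the weighed amounts for 130.1 t of glass in full float precision, as given in question or answer.
Ignition loss by material:
  witherite: 3.353 × 0.2235 = 0.7494 t
  lithium feldspar: 4.568 × 0.009900 = 0.04522 t
  CaCO3: 11.85 × 0.4381 = 5.191 t
  silica sand: 98.43 × 0.002000 = 0.1969 t
  alumina: 3.977 × 0.004000 = 0.01591 t
  dead-burnt magnesia: 14.34 × 0.01500 = 0.2151 t
Total LOI = 6.414 t
Glass = batch − LOI = 136.5 − 6.414 = 130.1 t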